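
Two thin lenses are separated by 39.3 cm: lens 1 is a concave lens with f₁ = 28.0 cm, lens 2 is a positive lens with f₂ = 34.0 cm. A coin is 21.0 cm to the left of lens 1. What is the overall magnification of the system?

m = -1.12

f₁ = −28.0 cm (diverging).
Lens 1: 1/d_i1 = 1/(-28.0) − 1/(21.0) = -0.08333, so d_i1 = -12.00 cm; m₁ = −d_i1/d_o1 = +0.5714.
d_o2 = 39.3 − (-12.00) = 51.30 cm.
Lens 2: 1/d_i2 = 1/(34.0) − 1/(51.30) = 0.009919, so d_i2 = 100.8 cm; m₂ = −d_i2/d_o2 = -1.965.
m = m₁·m₂ = (+0.5714)(-1.965) = -1.12.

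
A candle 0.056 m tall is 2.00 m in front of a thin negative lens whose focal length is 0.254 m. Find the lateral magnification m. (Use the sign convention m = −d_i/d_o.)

For a negative lens, f = -0.254 m.
1/d_i = 1/f − 1/d_o = 1/(-0.2540) − 1/(2.00) = -4.437, so d_i = -0.2254 m.
m = −d_i/d_o = −(-0.2254)/(2.00) = +0.113.
The image is virtual, upright and reduced, on the same side as the object.

m = +0.113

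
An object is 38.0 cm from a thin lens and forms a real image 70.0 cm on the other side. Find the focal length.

Real image ⇒ d_i = +70.0 cm.
1/f = 1/d_o + 1/d_i = 1/(38.0) + 1/(70.0) = 0.04060, so f = 24.6 cm.
Since f is positive, the thin lens is converging.

f = 24.6 cm (converging)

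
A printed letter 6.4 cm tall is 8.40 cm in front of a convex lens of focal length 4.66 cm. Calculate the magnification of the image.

m = -1.25

1/d_i = 1/f − 1/d_o = 1/(4.660) − 1/(8.40) = 0.09554, so d_i = 10.47 cm.
m = −d_i/d_o = −(10.47)/(8.40) = -1.25.
The image is real, inverted and enlarged, on the far side of the lens.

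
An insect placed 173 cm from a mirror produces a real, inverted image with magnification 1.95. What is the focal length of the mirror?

m = −d_i/d_o ⇒ d_i = −m·d_o = −(-1.95)·(173) = 337.3 cm.
1/f = 1/d_o + 1/d_i = 1/(173) + 1/(337.3) = 0.008745, so f = 114 cm.
Since f is positive, the mirror is concave.

f = 114 cm (concave)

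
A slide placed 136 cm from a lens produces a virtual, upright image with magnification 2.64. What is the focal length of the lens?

m = −d_i/d_o ⇒ d_i = −m·d_o = −(+2.64)·(136) = -359.0 cm.
1/f = 1/d_o + 1/d_i = 1/(136) + 1/(-359.0) = 0.004567, so f = 219 cm.
Since f is positive, the lens is converging.

f = 219 cm (converging)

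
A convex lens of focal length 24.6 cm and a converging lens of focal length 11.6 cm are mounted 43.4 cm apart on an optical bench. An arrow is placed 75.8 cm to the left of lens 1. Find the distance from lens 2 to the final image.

Lens 1: 1/d_i1 = 1/f₁ − 1/d_o1 = 1/(24.6) − 1/(75.8) = 0.02746, so d_i1 = 36.42 cm.
The intermediate image is 36.42 cm to the right of lens 1, which is 43.4 − (36.42) = 6.980 cm to the left of lens 2, so d_o2 = +6.980 cm.
Lens 2: 1/d_i2 = 1/f₂ − 1/d_o2 = 1/(11.6) − 1/(6.980) = -0.05706, so d_i2 = -17.5 cm.
The final image is virtual, 17.5 cm to the left of lens 2 (overall magnification ≈ -1.2).

17.5 cm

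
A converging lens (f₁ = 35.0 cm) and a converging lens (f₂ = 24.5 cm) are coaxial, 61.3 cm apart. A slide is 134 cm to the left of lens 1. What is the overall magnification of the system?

m = -0.819

Lens 1: 1/d_i1 = 1/(35.0) − 1/(134) = 0.02111, so d_i1 = 47.37 cm; m₁ = −d_i1/d_o1 = -0.3535.
d_o2 = 61.3 − (47.37) = 13.93 cm.
Lens 2: 1/d_i2 = 1/(24.5) − 1/(13.93) = -0.03097, so d_i2 = -32.29 cm; m₂ = −d_i2/d_o2 = +2.318.
m = m₁·m₂ = (-0.3535)(+2.318) = -0.819.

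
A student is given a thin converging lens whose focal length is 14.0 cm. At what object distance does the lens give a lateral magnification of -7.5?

15.9 cm

m = −d_i/d_o ⇒ d_i = −m·d_o.
1/f = 1/d_o + 1/d_i = 1/d_o − 1/(m·d_o) = (1 − 1/m)/d_o, so d_o = f(1 − 1/m) = (14.00)(1 − 1/(-7.5)) = 15.9 cm.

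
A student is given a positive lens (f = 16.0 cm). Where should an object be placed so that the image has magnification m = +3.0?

10.7 cm

m = −d_i/d_o ⇒ d_i = −m·d_o.
1/f = 1/d_o + 1/d_i = 1/d_o − 1/(m·d_o) = (1 − 1/m)/d_o, so d_o = f(1 − 1/m) = (16.00)(1 − 1/(+3.0)) = 10.7 cm.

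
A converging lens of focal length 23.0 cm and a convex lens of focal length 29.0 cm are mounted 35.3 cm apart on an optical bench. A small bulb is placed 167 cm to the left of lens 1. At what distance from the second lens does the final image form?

Lens 1: 1/d_i1 = 1/f₁ − 1/d_o1 = 1/(23.0) − 1/(167) = 0.03749, so d_i1 = 26.67 cm.
The intermediate image is 26.67 cm to the right of lens 1, which is 35.3 − (26.67) = 8.630 cm to the left of lens 2, so d_o2 = +8.630 cm.
Lens 2: 1/d_i2 = 1/f₂ − 1/d_o2 = 1/(29.0) − 1/(8.630) = -0.08139, so d_i2 = -12.3 cm.
The final image is virtual, 12.3 cm to the left of lens 2 (overall magnification ≈ -0.23).

12.3 cm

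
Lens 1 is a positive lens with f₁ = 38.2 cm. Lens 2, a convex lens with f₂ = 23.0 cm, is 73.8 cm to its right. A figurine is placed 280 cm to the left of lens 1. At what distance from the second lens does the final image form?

104 cm

Lens 1: 1/d_i1 = 1/f₁ − 1/d_o1 = 1/(38.2) − 1/(280) = 0.02261, so d_i1 = 44.23 cm.
The intermediate image is 44.23 cm to the right of lens 1, which is 73.8 − (44.23) = 29.57 cm to the left of lens 2, so d_o2 = +29.57 cm.
Lens 2: 1/d_i2 = 1/f₂ − 1/d_o2 = 1/(23.0) − 1/(29.57) = 0.009660, so d_i2 = 104 cm.
The final image is real, 104 cm to the right of lens 2 (overall magnification ≈ 0.55).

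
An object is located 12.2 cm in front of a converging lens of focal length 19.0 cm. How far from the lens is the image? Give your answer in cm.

Lens equation: 1/s_i = 1/f − 1/s_o = 1/(19.00) − 1/(12.2) = 0.05263 − 0.08197 = -0.02934, so s_i = -34.1 cm.
The image is virtual, upright and enlarged, on the same side as the object.

34.1 cm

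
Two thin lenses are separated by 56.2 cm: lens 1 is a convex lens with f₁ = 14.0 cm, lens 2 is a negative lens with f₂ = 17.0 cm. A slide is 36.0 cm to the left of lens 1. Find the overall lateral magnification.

m = -0.215

Lens 1: 1/d_i1 = 1/(14.0) − 1/(36.0) = 0.04365, so d_i1 = 22.91 cm; m₁ = −d_i1/d_o1 = -0.6364.
d_o2 = 56.2 − (22.91) = 33.29 cm.
f₂ = −17.0 cm (diverging).
Lens 2: 1/d_i2 = 1/(-17.0) − 1/(33.29) = -0.08886, so d_i2 = -11.25 cm; m₂ = −d_i2/d_o2 = +0.3380.
m = m₁·m₂ = (-0.6364)(+0.3380) = -0.215.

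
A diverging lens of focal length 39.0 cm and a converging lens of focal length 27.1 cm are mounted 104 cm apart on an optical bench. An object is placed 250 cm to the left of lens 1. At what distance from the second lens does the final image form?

Lens 1 is diverging, so f₁ = −39.0 cm.
Lens 1: 1/d_i1 = 1/f₁ − 1/d_o1 = 1/(-39.0) − 1/(250) = -0.02964, so d_i1 = -33.74 cm.
The intermediate image is 33.74 cm to the left of lens 1 (virtual), which is 104 − (-33.74) = 137.7 cm to the left of lens 2, so d_o2 = +137.7 cm.
Lens 2: 1/d_i2 = 1/f₂ − 1/d_o2 = 1/(27.1) − 1/(137.7) = 0.02964, so d_i2 = 33.7 cm.
The final image is real, 33.7 cm to the right of lens 2 (overall magnification ≈ -0.033).

33.7 cm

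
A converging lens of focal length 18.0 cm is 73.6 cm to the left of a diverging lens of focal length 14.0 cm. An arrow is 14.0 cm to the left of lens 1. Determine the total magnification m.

Lens 1: 1/d_i1 = 1/(18.0) − 1/(14.0) = -0.01587, so d_i1 = -63.00 cm; m₁ = −d_i1/d_o1 = +4.500.
d_o2 = 73.6 − (-63.00) = 136.6 cm.
f₂ = −14.0 cm (diverging).
Lens 2: 1/d_i2 = 1/(-14.0) − 1/(136.6) = -0.07875, so d_i2 = -12.70 cm; m₂ = −d_i2/d_o2 = +0.09296.
m = m₁·m₂ = (+4.500)(+0.09296) = +0.418.

m = +0.418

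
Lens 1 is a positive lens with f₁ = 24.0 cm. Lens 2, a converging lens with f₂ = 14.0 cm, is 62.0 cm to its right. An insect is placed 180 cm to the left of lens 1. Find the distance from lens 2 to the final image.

Lens 1: 1/d_i1 = 1/f₁ − 1/d_o1 = 1/(24.0) − 1/(180) = 0.03611, so d_i1 = 27.69 cm.
The intermediate image is 27.69 cm to the right of lens 1, which is 62.0 − (27.69) = 34.31 cm to the left of lens 2, so d_o2 = +34.31 cm.
Lens 2: 1/d_i2 = 1/f₂ − 1/d_o2 = 1/(14.0) − 1/(34.31) = 0.04228, so d_i2 = 23.7 cm.
The final image is real, 23.7 cm to the right of lens 2 (overall magnification ≈ 0.11).

23.7 cm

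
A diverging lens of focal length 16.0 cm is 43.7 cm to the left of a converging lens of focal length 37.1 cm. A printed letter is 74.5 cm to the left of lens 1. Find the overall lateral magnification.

m = -0.332

f₁ = −16.0 cm (diverging).
Lens 1: 1/d_i1 = 1/(-16.0) − 1/(74.5) = -0.07592, so d_i1 = -13.17 cm; m₁ = −d_i1/d_o1 = +0.1768.
d_o2 = 43.7 − (-13.17) = 56.87 cm.
Lens 2: 1/d_i2 = 1/(37.1) − 1/(56.87) = 0.009370, so d_i2 = 106.7 cm; m₂ = −d_i2/d_o2 = -1.877.
m = m₁·m₂ = (+0.1768)(-1.877) = -0.332.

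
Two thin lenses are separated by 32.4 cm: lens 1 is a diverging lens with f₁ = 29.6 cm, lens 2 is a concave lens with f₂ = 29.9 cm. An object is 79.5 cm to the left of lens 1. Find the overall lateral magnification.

f₁ = −29.6 cm (diverging).
Lens 1: 1/d_i1 = 1/(-29.6) − 1/(79.5) = -0.04636, so d_i1 = -21.57 cm; m₁ = −d_i1/d_o1 = +0.2713.
d_o2 = 32.4 − (-21.57) = 53.97 cm.
f₂ = −29.9 cm (diverging).
Lens 2: 1/d_i2 = 1/(-29.9) − 1/(53.97) = -0.05197, so d_i2 = -19.24 cm; m₂ = −d_i2/d_o2 = +0.3565.
m = m₁·m₂ = (+0.2713)(+0.3565) = +0.0967.

m = +0.0967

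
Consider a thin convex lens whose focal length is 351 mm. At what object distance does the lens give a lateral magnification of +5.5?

m = −d_i/d_o ⇒ d_i = −m·d_o.
1/f = 1/d_o + 1/d_i = 1/d_o − 1/(m·d_o) = (1 − 1/m)/d_o, so d_o = f(1 − 1/m) = (351.0)(1 − 1/(+5.5)) = 287 mm.

287 mm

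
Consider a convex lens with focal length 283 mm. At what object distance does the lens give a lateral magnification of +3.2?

m = −d_i/d_o ⇒ d_i = −m·d_o.
1/f = 1/d_o + 1/d_i = 1/d_o − 1/(m·d_o) = (1 − 1/m)/d_o, so d_o = f(1 − 1/m) = (283.0)(1 − 1/(+3.2)) = 195 mm.

195 mm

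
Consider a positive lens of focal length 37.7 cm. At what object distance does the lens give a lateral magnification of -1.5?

62.8 cm

m = −d_i/d_o ⇒ d_i = −m·d_o.
1/f = 1/d_o + 1/d_i = 1/d_o − 1/(m·d_o) = (1 − 1/m)/d_o, so d_o = f(1 − 1/m) = (37.70)(1 − 1/(-1.5)) = 62.8 cm.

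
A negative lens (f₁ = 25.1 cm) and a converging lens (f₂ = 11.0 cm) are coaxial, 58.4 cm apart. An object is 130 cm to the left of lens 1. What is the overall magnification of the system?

f₁ = −25.1 cm (diverging).
Lens 1: 1/d_i1 = 1/(-25.1) − 1/(130) = -0.04753, so d_i1 = -21.04 cm; m₁ = −d_i1/d_o1 = +0.1618.
d_o2 = 58.4 − (-21.04) = 79.44 cm.
Lens 2: 1/d_i2 = 1/(11.0) − 1/(79.44) = 0.07832, so d_i2 = 12.77 cm; m₂ = −d_i2/d_o2 = -0.1607.
m = m₁·m₂ = (+0.1618)(-0.1607) = -0.0260.

m = -0.0260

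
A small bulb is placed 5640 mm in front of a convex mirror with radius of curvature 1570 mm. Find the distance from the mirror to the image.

689 mm

f = R/2 = 1570/2 = 785.0 mm; for a convex mirror, f = -785.0 mm.
Mirror equation: 1/v = 1/f − 1/u = 1/(-785.0) − 1/(5640) = -0.001274 − 0.0001773 = -0.001451, so v = -689 mm.
The image is virtual, upright and reduced, behind the mirror.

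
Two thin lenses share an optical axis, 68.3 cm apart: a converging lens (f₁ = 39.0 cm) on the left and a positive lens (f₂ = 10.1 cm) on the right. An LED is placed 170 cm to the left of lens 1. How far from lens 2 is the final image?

23.5 cm

Lens 1: 1/d_i1 = 1/f₁ − 1/d_o1 = 1/(39.0) − 1/(170) = 0.01976, so d_i1 = 50.61 cm.
The intermediate image is 50.61 cm to the right of lens 1, which is 68.3 − (50.61) = 17.69 cm to the left of lens 2, so d_o2 = +17.69 cm.
Lens 2: 1/d_i2 = 1/f₂ − 1/d_o2 = 1/(10.1) − 1/(17.69) = 0.04248, so d_i2 = 23.5 cm.
The final image is real, 23.5 cm to the right of lens 2 (overall magnification ≈ 0.40).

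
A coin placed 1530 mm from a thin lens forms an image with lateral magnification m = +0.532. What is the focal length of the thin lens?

m = −d_i/d_o ⇒ d_i = −m·d_o = −(+0.532)·(1530) = -814.0 mm.
1/f = 1/d_o + 1/d_i = 1/(1530) + 1/(-814.0) = -0.0005749, so f = -1740 mm.
Since f is negative, the thin lens is diverging.

f = -1740 mm (diverging)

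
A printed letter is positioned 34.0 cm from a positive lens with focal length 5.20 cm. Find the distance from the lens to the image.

6.14 cm

Thin-lens equation: 1/q = 1/f − 1/p = 1/(5.200) − 1/(34.0) = 0.1923 − 0.02941 = 0.1629, so q = 6.14 cm.
The image is real, inverted and reduced, on the far side of the lens.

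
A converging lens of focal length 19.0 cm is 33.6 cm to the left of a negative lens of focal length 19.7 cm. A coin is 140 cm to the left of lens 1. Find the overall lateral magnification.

Lens 1: 1/d_i1 = 1/(19.0) − 1/(140) = 0.04549, so d_i1 = 21.98 cm; m₁ = −d_i1/d_o1 = -0.1570.
d_o2 = 33.6 − (21.98) = 11.62 cm.
f₂ = −19.7 cm (diverging).
Lens 2: 1/d_i2 = 1/(-19.7) − 1/(11.62) = -0.1368, so d_i2 = -7.309 cm; m₂ = −d_i2/d_o2 = +0.6290.
m = m₁·m₂ = (-0.1570)(+0.6290) = -0.0988.

m = -0.0988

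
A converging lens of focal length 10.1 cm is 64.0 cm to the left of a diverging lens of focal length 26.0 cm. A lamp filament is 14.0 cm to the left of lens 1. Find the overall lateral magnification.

m = -1.25

Lens 1: 1/d_i1 = 1/(10.1) − 1/(14.0) = 0.02758, so d_i1 = 36.26 cm; m₁ = −d_i1/d_o1 = -2.590.
d_o2 = 64.0 − (36.26) = 27.74 cm.
f₂ = −26.0 cm (diverging).
Lens 2: 1/d_i2 = 1/(-26.0) − 1/(27.74) = -0.07451, so d_i2 = -13.42 cm; m₂ = −d_i2/d_o2 = +0.4838.
m = m₁·m₂ = (-2.590)(+0.4838) = -1.25.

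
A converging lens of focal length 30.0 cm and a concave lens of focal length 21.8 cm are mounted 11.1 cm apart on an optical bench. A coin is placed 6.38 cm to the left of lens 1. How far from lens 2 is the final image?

10.2 cm

Lens 1: 1/d_i1 = 1/f₁ − 1/d_o1 = 1/(30.0) − 1/(6.38) = -0.1234, so d_i1 = -8.103 cm.
The intermediate image is 8.103 cm to the left of lens 1 (virtual), which is 11.1 − (-8.103) = 19.20 cm to the left of lens 2, so d_o2 = +19.20 cm.
Lens 2 is diverging, so f₂ = −21.8 cm.
Lens 2: 1/d_i2 = 1/f₂ − 1/d_o2 = 1/(-21.8) − 1/(19.20) = -0.09795, so d_i2 = -10.2 cm.
The final image is virtual, 10.2 cm to the left of lens 2 (overall magnification ≈ 0.68).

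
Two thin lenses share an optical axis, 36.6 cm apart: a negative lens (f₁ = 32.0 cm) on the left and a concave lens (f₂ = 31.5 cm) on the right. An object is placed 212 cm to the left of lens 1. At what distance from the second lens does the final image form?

21.2 cm

Lens 1 is diverging, so f₁ = −32.0 cm.
Lens 1: 1/d_i1 = 1/f₁ − 1/d_o1 = 1/(-32.0) − 1/(212) = -0.03597, so d_i1 = -27.80 cm.
The intermediate image is 27.80 cm to the left of lens 1 (virtual), which is 36.6 − (-27.80) = 64.40 cm to the left of lens 2, so d_o2 = +64.40 cm.
Lens 2 is diverging, so f₂ = −31.5 cm.
Lens 2: 1/d_i2 = 1/f₂ − 1/d_o2 = 1/(-31.5) − 1/(64.40) = -0.04727, so d_i2 = -21.2 cm.
The final image is virtual, 21.2 cm to the left of lens 2 (overall magnification ≈ 0.043).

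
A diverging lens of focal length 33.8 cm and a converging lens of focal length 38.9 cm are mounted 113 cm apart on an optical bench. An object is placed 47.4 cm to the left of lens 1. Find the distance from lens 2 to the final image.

55.0 cm

Lens 1 is diverging, so f₁ = −33.8 cm.
Lens 1: 1/d_i1 = 1/f₁ − 1/d_o1 = 1/(-33.8) − 1/(47.4) = -0.05068, so d_i1 = -19.73 cm.
The intermediate image is 19.73 cm to the left of lens 1 (virtual), which is 113 − (-19.73) = 132.7 cm to the left of lens 2, so d_o2 = +132.7 cm.
Lens 2: 1/d_i2 = 1/f₂ − 1/d_o2 = 1/(38.9) − 1/(132.7) = 0.01817, so d_i2 = 55.0 cm.
The final image is real, 55.0 cm to the right of lens 2 (overall magnification ≈ -0.17).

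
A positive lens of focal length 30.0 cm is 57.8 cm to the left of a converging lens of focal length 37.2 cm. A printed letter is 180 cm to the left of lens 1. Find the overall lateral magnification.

Lens 1: 1/d_i1 = 1/(30.0) − 1/(180) = 0.02778, so d_i1 = 36.00 cm; m₁ = −d_i1/d_o1 = -0.2000.
d_o2 = 57.8 − (36.00) = 21.80 cm.
Lens 2: 1/d_i2 = 1/(37.2) − 1/(21.80) = -0.01899, so d_i2 = -52.66 cm; m₂ = −d_i2/d_o2 = +2.416.
m = m₁·m₂ = (-0.2000)(+2.416) = -0.483.

m = -0.483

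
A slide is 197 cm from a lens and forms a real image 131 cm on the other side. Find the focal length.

Real image ⇒ d_i = +131 cm.
1/f = 1/d_o + 1/d_i = 1/(197) + 1/(131) = 0.01271, so f = 78.7 cm.
Since f is positive, the lens is converging.

f = 78.7 cm (converging)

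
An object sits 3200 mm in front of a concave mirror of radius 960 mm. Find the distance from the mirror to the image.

565 mm

f = R/2 = 960/2 = 480.0 mm.
Mirror equation: 1/q = 1/f − 1/p = 1/(480.0) − 1/(3200) = 0.002083 − 0.0003125 = 0.001771, so q = 565 mm.
The image is real, inverted and reduced, in front of the mirror.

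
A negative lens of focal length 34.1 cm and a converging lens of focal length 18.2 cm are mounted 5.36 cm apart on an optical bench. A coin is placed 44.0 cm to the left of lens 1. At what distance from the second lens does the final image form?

70.2 cm

Lens 1 is diverging, so f₁ = −34.1 cm.
Lens 1: 1/d_i1 = 1/f₁ − 1/d_o1 = 1/(-34.1) − 1/(44.0) = -0.05205, so d_i1 = -19.21 cm.
The intermediate image is 19.21 cm to the left of lens 1 (virtual), which is 5.36 − (-19.21) = 24.57 cm to the left of lens 2, so d_o2 = +24.57 cm.
Lens 2: 1/d_i2 = 1/f₂ − 1/d_o2 = 1/(18.2) − 1/(24.57) = 0.01425, so d_i2 = 70.2 cm.
The final image is real, 70.2 cm to the right of lens 2 (overall magnification ≈ -1.2).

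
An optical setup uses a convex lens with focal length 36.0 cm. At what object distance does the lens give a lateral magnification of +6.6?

30.5 cm

m = −d_i/d_o ⇒ d_i = −m·d_o.
1/f = 1/d_o + 1/d_i = 1/d_o − 1/(m·d_o) = (1 − 1/m)/d_o, so d_o = f(1 − 1/m) = (36.00)(1 − 1/(+6.6)) = 30.5 cm.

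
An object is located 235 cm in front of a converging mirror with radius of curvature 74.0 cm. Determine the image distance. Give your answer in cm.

43.9 cm

f = R/2 = 74.0/2 = 37.00 cm.
Mirror equation: 1/s_i = 1/f − 1/s_o = 1/(37.00) − 1/(235) = 0.02703 − 0.004255 = 0.02277, so s_i = 43.9 cm.
The image is real, inverted and reduced, in front of the mirror.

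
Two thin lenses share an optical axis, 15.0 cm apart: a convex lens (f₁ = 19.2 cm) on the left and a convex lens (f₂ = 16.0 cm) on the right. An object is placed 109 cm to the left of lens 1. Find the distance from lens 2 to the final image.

5.47 cm

Lens 1: 1/d_i1 = 1/f₁ − 1/d_o1 = 1/(19.2) − 1/(109) = 0.04291, so d_i1 = 23.31 cm.
The intermediate image is 23.31 cm to the right of lens 1, which lies 8.310 cm to the right of lens 2 — a virtual object — so d_o2 = −8.310 cm.
Lens 2: 1/d_i2 = 1/f₂ − 1/d_o2 = 1/(16.0) − 1/(-8.310) = 0.1828, so d_i2 = 5.47 cm.
The final image is real, 5.47 cm to the right of lens 2 (overall magnification ≈ -0.14).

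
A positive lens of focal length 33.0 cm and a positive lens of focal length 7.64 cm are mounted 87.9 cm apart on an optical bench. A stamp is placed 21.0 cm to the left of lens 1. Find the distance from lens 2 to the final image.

Lens 1: 1/d_i1 = 1/f₁ − 1/d_o1 = 1/(33.0) − 1/(21.0) = -0.01732, so d_i1 = -57.75 cm.
The intermediate image is 57.75 cm to the left of lens 1 (virtual), which is 87.9 − (-57.75) = 145.7 cm to the left of lens 2, so d_o2 = +145.7 cm.
Lens 2: 1/d_i2 = 1/f₂ − 1/d_o2 = 1/(7.64) − 1/(145.7) = 0.1240, so d_i2 = 8.06 cm.
The final image is real, 8.06 cm to the right of lens 2 (overall magnification ≈ -0.15).

8.06 cm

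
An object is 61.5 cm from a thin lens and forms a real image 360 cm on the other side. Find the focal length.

f = 52.5 cm (converging)

Real image ⇒ d_i = +360 cm.
1/f = 1/d_o + 1/d_i = 1/(61.5) + 1/(360) = 0.01904, so f = 52.5 cm.
Since f is positive, the thin lens is converging.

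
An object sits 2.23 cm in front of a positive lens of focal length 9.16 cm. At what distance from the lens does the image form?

2.95 cm

Thin-lens equation: 1/v = 1/f − 1/u = 1/(9.160) − 1/(2.23) = 0.1092 − 0.4484 = -0.3393, so v = -2.95 cm.
The image is virtual, upright and enlarged, on the same side as the object.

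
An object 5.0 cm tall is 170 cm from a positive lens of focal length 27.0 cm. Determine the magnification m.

1/d_i = 1/f − 1/d_o = 1/(27.00) − 1/(170) = 0.03115, so d_i = 32.10 cm.
m = −d_i/d_o = −(32.10)/(170) = -0.189.
The image is real, inverted and reduced, on the far side of the lens.

m = -0.189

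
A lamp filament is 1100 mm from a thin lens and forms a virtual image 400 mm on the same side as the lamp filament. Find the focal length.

Virtual image ⇒ d_i = −400 mm.
1/f = 1/d_o + 1/d_i = 1/(1100) + 1/(-400) = -0.001591, so f = -629 mm.
Since f is negative, the thin lens is diverging.

f = -629 mm (diverging)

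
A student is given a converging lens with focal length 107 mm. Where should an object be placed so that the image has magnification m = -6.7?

123 mm

m = −d_i/d_o ⇒ d_i = −m·d_o.
1/f = 1/d_o + 1/d_i = 1/d_o − 1/(m·d_o) = (1 − 1/m)/d_o, so d_o = f(1 − 1/m) = (107.0)(1 − 1/(-6.7)) = 123 mm.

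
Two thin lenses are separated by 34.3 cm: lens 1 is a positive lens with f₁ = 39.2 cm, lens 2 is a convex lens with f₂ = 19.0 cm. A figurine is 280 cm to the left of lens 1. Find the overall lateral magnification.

Lens 1: 1/d_i1 = 1/(39.2) − 1/(280) = 0.02194, so d_i1 = 45.58 cm; m₁ = −d_i1/d_o1 = -0.1628.
d_o2 = 34.3 − (45.58) = -11.28 cm (virtual object).
Lens 2: 1/d_i2 = 1/(19.0) − 1/(-11.28) = 0.1413, so d_i2 = 7.078 cm; m₂ = −d_i2/d_o2 = +0.6275.
m = m₁·m₂ = (-0.1628)(+0.6275) = -0.102.

m = -0.102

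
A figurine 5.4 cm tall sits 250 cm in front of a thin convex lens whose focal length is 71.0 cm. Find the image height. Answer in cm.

2.14 cm

1/d_i = 1/f − 1/d_o = 1/(71.00) − 1/(250) = 0.01008, so d_i = 99.16 cm.
m = −d_i/d_o = -0.3966.
|h_i| = |m|·h_o = 0.3966 × 5.4 = 2.14 cm. The image is real, inverted and reduced, on the far side of the lens.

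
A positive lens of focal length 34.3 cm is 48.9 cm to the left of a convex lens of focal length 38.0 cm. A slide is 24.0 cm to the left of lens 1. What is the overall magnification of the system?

Lens 1: 1/d_i1 = 1/(34.3) − 1/(24.0) = -0.01251, so d_i1 = -79.92 cm; m₁ = −d_i1/d_o1 = +3.330.
d_o2 = 48.9 − (-79.92) = 128.8 cm.
Lens 2: 1/d_i2 = 1/(38.0) − 1/(128.8) = 0.01855, so d_i2 = 53.90 cm; m₂ = −d_i2/d_o2 = -0.4185.
m = m₁·m₂ = (+3.330)(-0.4185) = -1.39.

m = -1.39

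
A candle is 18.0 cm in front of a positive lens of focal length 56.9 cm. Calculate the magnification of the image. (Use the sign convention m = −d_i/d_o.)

m = +1.46

1/d_i = 1/f − 1/d_o = 1/(56.90) − 1/(18.0) = -0.03798, so d_i = -26.33 cm.
m = −d_i/d_o = −(-26.33)/(18.0) = +1.46.
The image is virtual, upright and enlarged, on the same side as the object.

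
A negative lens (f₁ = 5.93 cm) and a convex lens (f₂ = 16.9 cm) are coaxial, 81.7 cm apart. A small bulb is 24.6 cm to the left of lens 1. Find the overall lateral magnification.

m = -0.0472

f₁ = −5.93 cm (diverging).
Lens 1: 1/d_i1 = 1/(-5.93) − 1/(24.6) = -0.2093, so d_i1 = -4.778 cm; m₁ = −d_i1/d_o1 = +0.1942.
d_o2 = 81.7 − (-4.778) = 86.48 cm.
Lens 2: 1/d_i2 = 1/(16.9) − 1/(86.48) = 0.04761, so d_i2 = 21.00 cm; m₂ = −d_i2/d_o2 = -0.2429.
m = m₁·m₂ = (+0.1942)(-0.2429) = -0.0472.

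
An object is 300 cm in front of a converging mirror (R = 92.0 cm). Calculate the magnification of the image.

f = R/2 = 92.0/2 = 46.00 cm.
1/d_i = 1/f − 1/d_o = 1/(46.00) − 1/(300) = 0.01841, so d_i = 54.33 cm.
m = −d_i/d_o = −(54.33)/(300) = -0.181.
The image is real, inverted and reduced, in front of the mirror.

m = -0.181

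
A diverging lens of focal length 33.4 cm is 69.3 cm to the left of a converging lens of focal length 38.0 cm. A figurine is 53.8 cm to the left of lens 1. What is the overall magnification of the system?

f₁ = −33.4 cm (diverging).
Lens 1: 1/d_i1 = 1/(-33.4) − 1/(53.8) = -0.04853, so d_i1 = -20.61 cm; m₁ = −d_i1/d_o1 = +0.3831.
d_o2 = 69.3 − (-20.61) = 89.91 cm.
Lens 2: 1/d_i2 = 1/(38.0) − 1/(89.91) = 0.01519, so d_i2 = 65.82 cm; m₂ = −d_i2/d_o2 = -0.7320.
m = m₁·m₂ = (+0.3831)(-0.7320) = -0.280.

m = -0.280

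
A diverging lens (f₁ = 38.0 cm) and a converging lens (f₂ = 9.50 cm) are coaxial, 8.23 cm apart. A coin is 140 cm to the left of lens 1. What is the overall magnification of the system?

f₁ = −38.0 cm (diverging).
Lens 1: 1/d_i1 = 1/(-38.0) − 1/(140) = -0.03346, so d_i1 = -29.89 cm; m₁ = −d_i1/d_o1 = +0.2135.
d_o2 = 8.23 − (-29.89) = 38.12 cm.
Lens 2: 1/d_i2 = 1/(9.50) − 1/(38.12) = 0.07903, so d_i2 = 12.65 cm; m₂ = −d_i2/d_o2 = -0.3319.
m = m₁·m₂ = (+0.2135)(-0.3319) = -0.0709.

m = -0.0709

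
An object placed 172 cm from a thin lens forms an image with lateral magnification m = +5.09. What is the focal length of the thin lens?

f = 214 cm (converging)

m = −d_i/d_o ⇒ d_i = −m·d_o = −(+5.09)·(172) = -875.5 cm.
1/f = 1/d_o + 1/d_i = 1/(172) + 1/(-875.5) = 0.004672, so f = 214 cm.
Since f is positive, the thin lens is converging.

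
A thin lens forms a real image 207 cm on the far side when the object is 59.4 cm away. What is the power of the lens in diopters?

P = +2.17 D

d_i = +207 cm.
1/f = 1/d_o + 1/d_i = 1/(59.4) + 1/(207) = 0.02167 cm⁻¹.
f = 46.16 cm = 0.4616 m, so P = 1/f = +2.17 D.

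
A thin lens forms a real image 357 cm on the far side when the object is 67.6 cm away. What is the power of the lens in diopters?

P = +1.76 D

d_i = +357 cm.
1/f = 1/d_o + 1/d_i = 1/(67.6) + 1/(357) = 0.01759 cm⁻¹.
f = 56.84 cm = 0.5684 m, so P = 1/f = +1.76 D.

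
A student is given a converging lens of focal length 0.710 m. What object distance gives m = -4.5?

0.868 m

m = −d_i/d_o ⇒ d_i = −m·d_o.
1/f = 1/d_o + 1/d_i = 1/d_o − 1/(m·d_o) = (1 − 1/m)/d_o, so d_o = f(1 − 1/m) = (0.7100)(1 − 1/(-4.5)) = 0.868 m.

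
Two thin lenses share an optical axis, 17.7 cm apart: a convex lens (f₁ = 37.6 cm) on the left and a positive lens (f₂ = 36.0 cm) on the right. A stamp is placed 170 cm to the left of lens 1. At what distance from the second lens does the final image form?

16.5 cm

Lens 1: 1/d_i1 = 1/f₁ − 1/d_o1 = 1/(37.6) − 1/(170) = 0.02071, so d_i1 = 48.28 cm.
The intermediate image is 48.28 cm to the right of lens 1, which lies 30.58 cm to the right of lens 2 — a virtual object — so d_o2 = −30.58 cm.
Lens 2: 1/d_i2 = 1/f₂ − 1/d_o2 = 1/(36.0) − 1/(-30.58) = 0.06048, so d_i2 = 16.5 cm.
The final image is real, 16.5 cm to the right of lens 2 (overall magnification ≈ -0.15).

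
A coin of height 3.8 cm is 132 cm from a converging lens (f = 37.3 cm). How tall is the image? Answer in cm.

1/d_i = 1/f − 1/d_o = 1/(37.30) − 1/(132) = 0.01923, so d_i = 51.99 cm.
m = −d_i/d_o = -0.3939.
|h_i| = |m|·h_o = 0.3939 × 3.8 = 1.50 cm. The image is real, inverted and reduced, on the far side of the lens.

1.50 cm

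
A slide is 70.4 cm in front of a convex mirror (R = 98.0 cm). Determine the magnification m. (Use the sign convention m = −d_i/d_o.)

f = R/2 = 98.0/2 = 49.00 cm; for a convex mirror, f = -49.00 cm.
1/d_i = 1/f − 1/d_o = 1/(-49.00) − 1/(70.4) = -0.03461, so d_i = -28.89 cm.
m = −d_i/d_o = −(-28.89)/(70.4) = +0.410.
The image is virtual, upright and reduced, behind the mirror.

m = +0.410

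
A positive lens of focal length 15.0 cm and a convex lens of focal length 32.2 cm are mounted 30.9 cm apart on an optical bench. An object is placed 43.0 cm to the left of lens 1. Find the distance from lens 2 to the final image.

Lens 1: 1/d_i1 = 1/f₁ − 1/d_o1 = 1/(15.0) − 1/(43.0) = 0.04341, so d_i1 = 23.04 cm.
The intermediate image is 23.04 cm to the right of lens 1, which is 30.9 − (23.04) = 7.860 cm to the left of lens 2, so d_o2 = +7.860 cm.
Lens 2: 1/d_i2 = 1/f₂ − 1/d_o2 = 1/(32.2) − 1/(7.860) = -0.09617, so d_i2 = -10.4 cm.
The final image is virtual, 10.4 cm to the left of lens 2 (overall magnification ≈ -0.71).

10.4 cm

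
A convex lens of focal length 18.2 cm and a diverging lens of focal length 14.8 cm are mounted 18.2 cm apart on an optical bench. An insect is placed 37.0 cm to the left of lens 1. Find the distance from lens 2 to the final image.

Lens 1: 1/d_i1 = 1/f₁ − 1/d_o1 = 1/(18.2) − 1/(37.0) = 0.02792, so d_i1 = 35.82 cm.
The intermediate image is 35.82 cm to the right of lens 1, which lies 17.62 cm to the right of lens 2 — a virtual object — so d_o2 = −17.62 cm.
Lens 2 is diverging, so f₂ = −14.8 cm.
Lens 2: 1/d_i2 = 1/f₂ − 1/d_o2 = 1/(-14.8) − 1/(-17.62) = -0.01081, so d_i2 = -92.5 cm.
The final image is virtual, 92.5 cm to the left of lens 2 (overall magnification ≈ 5.1).

92.5 cm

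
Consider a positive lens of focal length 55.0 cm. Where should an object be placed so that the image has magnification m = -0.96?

112 cm

m = −d_i/d_o ⇒ d_i = −m·d_o.
1/f = 1/d_o + 1/d_i = 1/d_o − 1/(m·d_o) = (1 − 1/m)/d_o, so d_o = f(1 − 1/m) = (55.00)(1 − 1/(-0.96)) = 112 cm.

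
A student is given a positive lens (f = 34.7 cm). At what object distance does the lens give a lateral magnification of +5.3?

m = −d_i/d_o ⇒ d_i = −m·d_o.
1/f = 1/d_o + 1/d_i = 1/d_o − 1/(m·d_o) = (1 − 1/m)/d_o, so d_o = f(1 − 1/m) = (34.70)(1 − 1/(+5.3)) = 28.2 cm.

28.2 cm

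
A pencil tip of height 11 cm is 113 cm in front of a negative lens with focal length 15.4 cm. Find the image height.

1.32 cm

For a negative lens, f = -15.4 cm.
1/d_i = 1/f − 1/d_o = 1/(-15.40) − 1/(113) = -0.07378, so d_i = -13.55 cm.
m = −d_i/d_o = +0.1199.
|h_i| = |m|·h_o = 0.1199 × 11 = 1.32 cm. The image is virtual, upright and reduced, on the same side as the object.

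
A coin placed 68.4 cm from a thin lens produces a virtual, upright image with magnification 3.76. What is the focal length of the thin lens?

m = −d_i/d_o ⇒ d_i = −m·d_o = −(+3.76)·(68.4) = -257.2 cm.
1/f = 1/d_o + 1/d_i = 1/(68.4) + 1/(-257.2) = 0.01073, so f = 93.2 cm.
Since f is positive, the thin lens is converging.

f = 93.2 cm (converging)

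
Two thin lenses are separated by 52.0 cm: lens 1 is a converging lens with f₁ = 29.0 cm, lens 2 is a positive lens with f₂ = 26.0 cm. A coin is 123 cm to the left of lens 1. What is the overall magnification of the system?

m = -0.671

Lens 1: 1/d_i1 = 1/(29.0) − 1/(123) = 0.02635, so d_i1 = 37.95 cm; m₁ = −d_i1/d_o1 = -0.3085.
d_o2 = 52.0 − (37.95) = 14.05 cm.
Lens 2: 1/d_i2 = 1/(26.0) − 1/(14.05) = -0.03271, so d_i2 = -30.57 cm; m₂ = −d_i2/d_o2 = +2.176.
m = m₁·m₂ = (-0.3085)(+2.176) = -0.671.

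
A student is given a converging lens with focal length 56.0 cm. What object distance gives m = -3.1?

m = −d_i/d_o ⇒ d_i = −m·d_o.
1/f = 1/d_o + 1/d_i = 1/d_o − 1/(m·d_o) = (1 − 1/m)/d_o, so d_o = f(1 − 1/m) = (56.00)(1 − 1/(-3.1)) = 74.1 cm.

74.1 cm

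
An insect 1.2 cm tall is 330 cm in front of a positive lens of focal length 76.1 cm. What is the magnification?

m = -0.300

1/d_i = 1/f − 1/d_o = 1/(76.10) − 1/(330) = 0.01011, so d_i = 98.91 cm.
m = −d_i/d_o = −(98.91)/(330) = -0.300.
The image is real, inverted and reduced, on the far side of the lens.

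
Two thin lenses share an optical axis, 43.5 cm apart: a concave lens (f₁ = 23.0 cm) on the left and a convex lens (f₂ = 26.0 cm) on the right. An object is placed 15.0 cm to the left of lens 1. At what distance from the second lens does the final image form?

Lens 1 is diverging, so f₁ = −23.0 cm.
Lens 1: 1/d_i1 = 1/f₁ − 1/d_o1 = 1/(-23.0) − 1/(15.0) = -0.1101, so d_i1 = -9.079 cm.
The intermediate image is 9.079 cm to the left of lens 1 (virtual), which is 43.5 − (-9.079) = 52.58 cm to the left of lens 2, so d_o2 = +52.58 cm.
Lens 2: 1/d_i2 = 1/f₂ − 1/d_o2 = 1/(26.0) − 1/(52.58) = 0.01944, so d_i2 = 51.4 cm.
The final image is real, 51.4 cm to the right of lens 2 (overall magnification ≈ -0.59).

51.4 cm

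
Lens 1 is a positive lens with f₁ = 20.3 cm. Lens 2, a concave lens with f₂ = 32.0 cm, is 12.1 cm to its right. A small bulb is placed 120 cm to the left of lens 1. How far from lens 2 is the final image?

20.1 cm

Lens 1: 1/d_i1 = 1/f₁ − 1/d_o1 = 1/(20.3) − 1/(120) = 0.04093, so d_i1 = 24.43 cm.
The intermediate image is 24.43 cm to the right of lens 1, which lies 12.33 cm to the right of lens 2 — a virtual object — so d_o2 = −12.33 cm.
Lens 2 is diverging, so f₂ = −32.0 cm.
Lens 2: 1/d_i2 = 1/f₂ − 1/d_o2 = 1/(-32.0) − 1/(-12.33) = 0.04985, so d_i2 = 20.1 cm.
The final image is real, 20.1 cm to the right of lens 2 (overall magnification ≈ -0.33).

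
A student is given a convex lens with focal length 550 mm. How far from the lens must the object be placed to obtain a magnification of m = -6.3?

m = −d_i/d_o ⇒ d_i = −m·d_o.
1/f = 1/d_o + 1/d_i = 1/d_o − 1/(m·d_o) = (1 − 1/m)/d_o, so d_o = f(1 − 1/m) = (550.0)(1 − 1/(-6.3)) = 637 mm.

637 mm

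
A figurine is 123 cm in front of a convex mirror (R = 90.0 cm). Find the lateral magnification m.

f = R/2 = 90.0/2 = 45.00 cm; for a convex mirror, f = -45.00 cm.
1/d_i = 1/f − 1/d_o = 1/(-45.00) − 1/(123) = -0.03035, so d_i = -32.95 cm.
m = −d_i/d_o = −(-32.95)/(123) = +0.268.
The image is virtual, upright and reduced, behind the mirror.

m = +0.268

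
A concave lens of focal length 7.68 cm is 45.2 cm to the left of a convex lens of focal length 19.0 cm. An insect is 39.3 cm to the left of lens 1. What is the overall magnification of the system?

f₁ = −7.68 cm (diverging).
Lens 1: 1/d_i1 = 1/(-7.68) − 1/(39.3) = -0.1557, so d_i1 = -6.425 cm; m₁ = −d_i1/d_o1 = +0.1635.
d_o2 = 45.2 − (-6.425) = 51.62 cm.
Lens 2: 1/d_i2 = 1/(19.0) − 1/(51.62) = 0.03326, so d_i2 = 30.07 cm; m₂ = −d_i2/d_o2 = -0.5825.
m = m₁·m₂ = (+0.1635)(-0.5825) = -0.0952.

m = -0.0952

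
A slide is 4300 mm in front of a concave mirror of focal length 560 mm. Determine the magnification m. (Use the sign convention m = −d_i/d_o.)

m = -0.150

1/d_i = 1/f − 1/d_o = 1/(560.0) − 1/(4300) = 0.001553, so d_i = 643.9 mm.
m = −d_i/d_o = −(643.9)/(4300) = -0.150.
The image is real, inverted and reduced, in front of the mirror.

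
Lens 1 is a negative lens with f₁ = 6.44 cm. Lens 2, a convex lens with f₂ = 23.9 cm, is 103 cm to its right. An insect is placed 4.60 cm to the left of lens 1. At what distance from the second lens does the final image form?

30.9 cm

Lens 1 is diverging, so f₁ = −6.44 cm.
Lens 1: 1/d_i1 = 1/f₁ − 1/d_o1 = 1/(-6.44) − 1/(4.60) = -0.3727, so d_i1 = -2.683 cm.
The intermediate image is 2.683 cm to the left of lens 1 (virtual), which is 103 − (-2.683) = 105.7 cm to the left of lens 2, so d_o2 = +105.7 cm.
Lens 2: 1/d_i2 = 1/f₂ − 1/d_o2 = 1/(23.9) − 1/(105.7) = 0.03238, so d_i2 = 30.9 cm.
The final image is real, 30.9 cm to the right of lens 2 (overall magnification ≈ -0.17).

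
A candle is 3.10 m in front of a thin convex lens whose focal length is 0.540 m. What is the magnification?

m = -0.211

1/d_i = 1/f − 1/d_o = 1/(0.5400) − 1/(3.10) = 1.529, so d_i = 0.6539 m.
m = −d_i/d_o = −(0.6539)/(3.10) = -0.211.
The image is real, inverted and reduced, on the far side of the lens.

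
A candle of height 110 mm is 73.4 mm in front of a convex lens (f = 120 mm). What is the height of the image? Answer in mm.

283 mm

1/d_i = 1/f − 1/d_o = 1/(120.0) − 1/(73.4) = -0.005291, so d_i = -189.0 mm.
m = −d_i/d_o = +2.575.
|h_i| = |m|·h_o = 2.575 × 110 = 283 mm. The image is virtual, upright and enlarged, on the same side as the object.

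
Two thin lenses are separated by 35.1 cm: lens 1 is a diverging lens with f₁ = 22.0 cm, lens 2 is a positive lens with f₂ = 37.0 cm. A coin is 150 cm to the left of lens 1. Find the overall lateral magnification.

m = -0.274

f₁ = −22.0 cm (diverging).
Lens 1: 1/d_i1 = 1/(-22.0) − 1/(150) = -0.05212, so d_i1 = -19.19 cm; m₁ = −d_i1/d_o1 = +0.1279.
d_o2 = 35.1 − (-19.19) = 54.29 cm.
Lens 2: 1/d_i2 = 1/(37.0) − 1/(54.29) = 0.008607, so d_i2 = 116.2 cm; m₂ = −d_i2/d_o2 = -2.140.
m = m₁·m₂ = (+0.1279)(-2.140) = -0.274.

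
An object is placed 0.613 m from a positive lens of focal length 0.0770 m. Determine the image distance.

Thin-lens equation: 1/s_i = 1/f − 1/s_o = 1/(0.07700) − 1/(0.613) = 12.99 − 1.631 = 11.36, so s_i = 0.0881 m.
The image is real, inverted and reduced, on the far side of the lens.

0.0881 m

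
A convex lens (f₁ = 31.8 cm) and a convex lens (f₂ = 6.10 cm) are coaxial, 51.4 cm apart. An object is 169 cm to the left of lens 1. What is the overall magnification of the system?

Lens 1: 1/d_i1 = 1/(31.8) − 1/(169) = 0.02553, so d_i1 = 39.17 cm; m₁ = −d_i1/d_o1 = -0.2318.
d_o2 = 51.4 − (39.17) = 12.23 cm.
Lens 2: 1/d_i2 = 1/(6.10) − 1/(12.23) = 0.08217, so d_i2 = 12.17 cm; m₂ = −d_i2/d_o2 = -0.9951.
m = m₁·m₂ = (-0.2318)(-0.9951) = +0.231.

m = +0.231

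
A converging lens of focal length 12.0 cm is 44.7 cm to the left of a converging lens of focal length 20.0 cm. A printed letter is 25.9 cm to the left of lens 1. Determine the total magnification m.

m = +7.38

Lens 1: 1/d_i1 = 1/(12.0) − 1/(25.9) = 0.04472, so d_i1 = 22.36 cm; m₁ = −d_i1/d_o1 = -0.8633.
d_o2 = 44.7 − (22.36) = 22.34 cm.
Lens 2: 1/d_i2 = 1/(20.0) − 1/(22.34) = 0.005237, so d_i2 = 190.9 cm; m₂ = −d_i2/d_o2 = -8.547.
m = m₁·m₂ = (-0.8633)(-8.547) = +7.38.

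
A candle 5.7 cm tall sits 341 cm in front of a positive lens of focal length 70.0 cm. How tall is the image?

1/d_i = 1/f − 1/d_o = 1/(70.00) − 1/(341) = 0.01135, so d_i = 88.08 cm.
m = −d_i/d_o = -0.2583.
|h_i| = |m|·h_o = 0.2583 × 5.7 = 1.47 cm. The image is real, inverted and reduced, on the far side of the lens.

1.47 cm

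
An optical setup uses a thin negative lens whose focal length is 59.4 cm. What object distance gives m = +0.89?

7.34 cm

For a negative lens, f = -59.4 cm.
m = −d_i/d_o ⇒ d_i = −m·d_o.
1/f = 1/d_o + 1/d_i = 1/d_o − 1/(m·d_o) = (1 − 1/m)/d_o, so d_o = f(1 − 1/m) = (-59.40)(1 − 1/(+0.89)) = 7.34 cm.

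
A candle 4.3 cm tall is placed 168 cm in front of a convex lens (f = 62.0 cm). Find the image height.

2.52 cm

1/d_i = 1/f − 1/d_o = 1/(62.00) − 1/(168) = 0.01018, so d_i = 98.26 cm.
m = −d_i/d_o = -0.5849.
|h_i| = |m|·h_o = 0.5849 × 4.3 = 2.52 cm. The image is real, inverted and reduced, on the far side of the lens.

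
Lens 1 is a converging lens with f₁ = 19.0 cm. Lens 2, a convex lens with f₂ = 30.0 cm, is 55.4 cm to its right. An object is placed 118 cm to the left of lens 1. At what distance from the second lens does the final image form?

357 cm

Lens 1: 1/d_i1 = 1/f₁ − 1/d_o1 = 1/(19.0) − 1/(118) = 0.04416, so d_i1 = 22.65 cm.
The intermediate image is 22.65 cm to the right of lens 1, which is 55.4 − (22.65) = 32.75 cm to the left of lens 2, so d_o2 = +32.75 cm.
Lens 2: 1/d_i2 = 1/f₂ − 1/d_o2 = 1/(30.0) − 1/(32.75) = 0.002799, so d_i2 = 357 cm.
The final image is real, 357 cm to the right of lens 2 (overall magnification ≈ 2.1).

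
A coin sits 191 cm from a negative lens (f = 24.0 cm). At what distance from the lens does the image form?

For a negative lens, f = -24.0 cm.
Thin-lens equation: 1/s_i = 1/f − 1/s_o = 1/(-24.00) − 1/(191) = -0.04167 − 0.005236 = -0.04690, so s_i = -21.3 cm.
The image is virtual, upright and reduced, on the same side as the object.

21.3 cm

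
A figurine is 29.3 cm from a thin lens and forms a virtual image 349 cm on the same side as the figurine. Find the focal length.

Virtual image ⇒ d_i = −349 cm.
1/f = 1/d_o + 1/d_i = 1/(29.3) + 1/(-349) = 0.03126, so f = 32.0 cm.
Since f is positive, the thin lens is converging.

f = 32.0 cm (converging)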